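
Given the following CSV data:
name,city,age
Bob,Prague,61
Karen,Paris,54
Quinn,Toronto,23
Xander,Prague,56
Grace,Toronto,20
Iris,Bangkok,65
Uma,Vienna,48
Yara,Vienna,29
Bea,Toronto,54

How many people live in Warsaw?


Scanning city column for 'Warsaw':
Total matches: 0

ANSWER: 0


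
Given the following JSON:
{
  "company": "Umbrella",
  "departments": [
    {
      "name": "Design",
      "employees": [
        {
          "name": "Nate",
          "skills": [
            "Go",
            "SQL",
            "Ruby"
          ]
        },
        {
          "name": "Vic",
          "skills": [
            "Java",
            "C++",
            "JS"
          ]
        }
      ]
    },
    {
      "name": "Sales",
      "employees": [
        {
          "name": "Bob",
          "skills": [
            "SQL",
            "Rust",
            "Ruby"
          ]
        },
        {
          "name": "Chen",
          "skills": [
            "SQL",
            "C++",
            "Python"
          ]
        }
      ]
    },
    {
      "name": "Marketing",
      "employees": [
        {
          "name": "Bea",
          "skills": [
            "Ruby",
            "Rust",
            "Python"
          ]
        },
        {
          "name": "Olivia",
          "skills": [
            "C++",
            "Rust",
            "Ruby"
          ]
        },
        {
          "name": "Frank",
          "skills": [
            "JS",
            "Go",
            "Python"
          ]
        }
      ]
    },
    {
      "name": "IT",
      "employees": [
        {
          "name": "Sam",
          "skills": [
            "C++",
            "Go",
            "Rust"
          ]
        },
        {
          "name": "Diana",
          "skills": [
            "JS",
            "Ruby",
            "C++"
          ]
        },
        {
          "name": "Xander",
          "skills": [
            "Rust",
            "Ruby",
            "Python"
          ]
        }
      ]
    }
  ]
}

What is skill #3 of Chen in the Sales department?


Path: departments[1].employees[1].skills[2]
Value: Python

ANSWER: Python


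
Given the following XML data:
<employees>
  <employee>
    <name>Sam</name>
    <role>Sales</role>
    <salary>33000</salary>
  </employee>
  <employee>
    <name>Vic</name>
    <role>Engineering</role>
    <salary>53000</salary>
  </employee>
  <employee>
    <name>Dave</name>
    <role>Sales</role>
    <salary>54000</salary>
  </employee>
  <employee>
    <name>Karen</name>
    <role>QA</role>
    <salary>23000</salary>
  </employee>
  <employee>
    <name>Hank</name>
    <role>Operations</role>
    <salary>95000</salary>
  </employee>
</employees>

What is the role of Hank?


Searching for <employee> with <name>Hank</name>
Found at position 5
<role>Operations</role>

ANSWER: Operations


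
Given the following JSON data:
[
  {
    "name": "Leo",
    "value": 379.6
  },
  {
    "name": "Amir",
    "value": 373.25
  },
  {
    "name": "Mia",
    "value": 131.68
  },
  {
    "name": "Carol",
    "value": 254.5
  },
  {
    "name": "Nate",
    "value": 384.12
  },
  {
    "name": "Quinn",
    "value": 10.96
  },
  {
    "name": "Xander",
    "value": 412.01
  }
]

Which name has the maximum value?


Comparing values:
  Leo: 379.6
  Amir: 373.25
  Mia: 131.68
  Carol: 254.5
  Nate: 384.12
  Quinn: 10.96
  Xander: 412.01
Maximum: Xander (412.01)

ANSWER: Xander


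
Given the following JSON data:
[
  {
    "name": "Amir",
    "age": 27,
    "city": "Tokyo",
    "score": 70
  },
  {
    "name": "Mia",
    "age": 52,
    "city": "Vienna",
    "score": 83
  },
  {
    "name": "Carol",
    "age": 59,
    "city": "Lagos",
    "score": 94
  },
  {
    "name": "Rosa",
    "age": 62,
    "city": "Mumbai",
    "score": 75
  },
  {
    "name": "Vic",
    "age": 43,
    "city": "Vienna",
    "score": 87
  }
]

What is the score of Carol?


Looking up record where name = Carol
Record index: 2
Field 'score' = 94

ANSWER: 94


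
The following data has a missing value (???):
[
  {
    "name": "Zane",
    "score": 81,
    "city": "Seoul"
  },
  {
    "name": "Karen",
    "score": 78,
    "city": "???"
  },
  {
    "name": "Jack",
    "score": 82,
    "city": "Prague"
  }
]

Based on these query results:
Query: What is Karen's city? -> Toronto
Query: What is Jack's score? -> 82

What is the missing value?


The missing value is Karen's city
From query: Karen's city = Toronto

ANSWER: Toronto


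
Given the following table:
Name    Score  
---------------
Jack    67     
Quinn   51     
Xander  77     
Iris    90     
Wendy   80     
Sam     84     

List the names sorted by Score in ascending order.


Sorting by Score (ascending):
  Quinn: 51
  Jack: 67
  Xander: 77
  Wendy: 80
  Sam: 84
  Iris: 90


ANSWER: Quinn, Jack, Xander, Wendy, Sam, Iris


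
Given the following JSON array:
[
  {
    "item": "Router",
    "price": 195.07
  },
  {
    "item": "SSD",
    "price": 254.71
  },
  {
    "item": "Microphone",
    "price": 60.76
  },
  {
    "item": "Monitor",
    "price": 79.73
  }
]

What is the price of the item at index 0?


Array index 0 -> Router
price = 195.07

ANSWER: 195.07


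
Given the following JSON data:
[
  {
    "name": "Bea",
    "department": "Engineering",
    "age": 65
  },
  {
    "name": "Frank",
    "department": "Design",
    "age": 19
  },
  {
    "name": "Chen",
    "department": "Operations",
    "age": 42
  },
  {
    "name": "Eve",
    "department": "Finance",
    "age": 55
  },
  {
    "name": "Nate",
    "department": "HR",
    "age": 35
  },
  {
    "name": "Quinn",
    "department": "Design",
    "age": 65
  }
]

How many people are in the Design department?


Scanning records for department = Design
  Record 1: Frank
  Record 5: Quinn
Count: 2

ANSWER: 2


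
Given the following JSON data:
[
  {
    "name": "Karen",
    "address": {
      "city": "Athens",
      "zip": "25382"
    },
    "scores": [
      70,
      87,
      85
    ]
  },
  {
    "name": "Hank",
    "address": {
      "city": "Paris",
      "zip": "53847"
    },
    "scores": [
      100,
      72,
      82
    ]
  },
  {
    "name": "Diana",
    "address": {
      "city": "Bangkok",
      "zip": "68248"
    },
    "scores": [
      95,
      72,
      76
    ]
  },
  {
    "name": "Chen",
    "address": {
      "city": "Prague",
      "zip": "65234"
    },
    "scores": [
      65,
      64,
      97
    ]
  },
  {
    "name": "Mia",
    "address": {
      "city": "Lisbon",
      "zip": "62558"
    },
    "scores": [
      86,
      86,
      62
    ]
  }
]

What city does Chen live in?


Path: records[3].address.city
Value: Prague

ANSWER: Prague


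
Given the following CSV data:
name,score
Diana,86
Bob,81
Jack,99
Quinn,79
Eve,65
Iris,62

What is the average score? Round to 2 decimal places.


Scores: 86, 81, 99, 79, 65, 62
Sum = 472
Count = 6
Average = 472 / 6 = 78.67

ANSWER: 78.67


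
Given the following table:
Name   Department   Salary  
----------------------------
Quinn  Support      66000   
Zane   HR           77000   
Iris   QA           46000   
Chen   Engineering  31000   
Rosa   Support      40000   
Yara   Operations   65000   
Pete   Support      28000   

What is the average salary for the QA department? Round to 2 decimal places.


QA department members:
  Iris: 46000
Sum = 46000
Count = 1
Average = 46000 / 1 = 46000.00

ANSWER: 46000.00


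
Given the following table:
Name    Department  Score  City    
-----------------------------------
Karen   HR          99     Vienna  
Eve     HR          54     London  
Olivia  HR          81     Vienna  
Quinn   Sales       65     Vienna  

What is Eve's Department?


Row 2: Eve
Department = HR

ANSWER: HR


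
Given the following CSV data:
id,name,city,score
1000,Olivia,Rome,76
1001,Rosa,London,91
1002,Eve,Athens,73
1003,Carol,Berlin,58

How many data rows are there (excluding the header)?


Counting rows (excluding header):
Header: id,name,city,score
Data rows: 4

ANSWER: 4


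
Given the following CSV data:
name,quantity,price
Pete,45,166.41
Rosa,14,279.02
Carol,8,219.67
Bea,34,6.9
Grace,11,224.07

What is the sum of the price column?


Values in 'price' column:
  Row 1: 166.41
  Row 2: 279.02
  Row 3: 219.67
  Row 4: 6.9
  Row 5: 224.07
Sum = 166.41 + 279.02 + 219.67 + 6.9 + 224.07 = 896.07

ANSWER: 896.07


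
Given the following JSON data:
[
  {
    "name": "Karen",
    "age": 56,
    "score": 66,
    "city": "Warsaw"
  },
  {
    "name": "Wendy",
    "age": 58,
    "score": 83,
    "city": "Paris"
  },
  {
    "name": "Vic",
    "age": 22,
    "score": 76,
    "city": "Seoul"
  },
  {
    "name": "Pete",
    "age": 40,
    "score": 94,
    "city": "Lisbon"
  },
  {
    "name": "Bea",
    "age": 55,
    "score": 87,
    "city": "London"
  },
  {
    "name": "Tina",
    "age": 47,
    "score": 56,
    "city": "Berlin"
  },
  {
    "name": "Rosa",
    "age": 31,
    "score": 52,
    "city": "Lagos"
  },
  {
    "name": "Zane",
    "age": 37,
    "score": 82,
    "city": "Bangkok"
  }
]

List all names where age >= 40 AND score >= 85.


Checking both conditions:
  Karen (age=56, score=66) -> no
  Wendy (age=58, score=83) -> no
  Vic (age=22, score=76) -> no
  Pete (age=40, score=94) -> YES
  Bea (age=55, score=87) -> YES
  Tina (age=47, score=56) -> no
  Rosa (age=31, score=52) -> no
  Zane (age=37, score=82) -> no


ANSWER: Pete, Bea


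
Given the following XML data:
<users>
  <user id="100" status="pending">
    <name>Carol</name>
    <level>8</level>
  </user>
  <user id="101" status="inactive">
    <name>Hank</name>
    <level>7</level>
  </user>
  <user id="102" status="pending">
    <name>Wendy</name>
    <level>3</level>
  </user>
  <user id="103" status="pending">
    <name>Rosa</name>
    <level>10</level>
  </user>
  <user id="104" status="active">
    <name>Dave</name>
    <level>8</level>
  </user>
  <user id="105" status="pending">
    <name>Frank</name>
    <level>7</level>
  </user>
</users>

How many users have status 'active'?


Counting users with status='active':
  Dave (id=104) -> MATCH
Count: 1

ANSWER: 1


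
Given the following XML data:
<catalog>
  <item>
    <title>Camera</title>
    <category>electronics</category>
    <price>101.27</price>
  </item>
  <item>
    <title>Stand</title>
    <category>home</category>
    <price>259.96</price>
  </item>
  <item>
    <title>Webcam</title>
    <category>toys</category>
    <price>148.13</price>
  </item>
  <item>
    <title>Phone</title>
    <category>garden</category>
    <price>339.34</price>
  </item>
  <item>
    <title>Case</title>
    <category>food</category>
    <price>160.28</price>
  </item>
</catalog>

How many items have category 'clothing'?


Scanning <item> elements for <category>clothing</category>:
Count: 0

ANSWER: 0


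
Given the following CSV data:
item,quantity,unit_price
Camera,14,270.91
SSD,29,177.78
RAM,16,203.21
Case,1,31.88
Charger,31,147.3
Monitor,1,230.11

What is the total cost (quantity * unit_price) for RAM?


Row: RAM
quantity = 16
unit_price = 203.21
total = 16 * 203.21 = 3251.36

ANSWER: 3251.36


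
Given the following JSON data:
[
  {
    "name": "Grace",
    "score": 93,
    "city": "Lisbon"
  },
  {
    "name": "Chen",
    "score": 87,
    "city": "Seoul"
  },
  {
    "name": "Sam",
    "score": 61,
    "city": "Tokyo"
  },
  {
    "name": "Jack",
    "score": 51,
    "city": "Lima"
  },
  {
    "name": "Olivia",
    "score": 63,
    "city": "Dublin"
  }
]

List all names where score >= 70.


Filtering records where score >= 70:
  Grace (score=93) -> YES
  Chen (score=87) -> YES
  Sam (score=61) -> no
  Jack (score=51) -> no
  Olivia (score=63) -> no


ANSWER: Grace, Chen


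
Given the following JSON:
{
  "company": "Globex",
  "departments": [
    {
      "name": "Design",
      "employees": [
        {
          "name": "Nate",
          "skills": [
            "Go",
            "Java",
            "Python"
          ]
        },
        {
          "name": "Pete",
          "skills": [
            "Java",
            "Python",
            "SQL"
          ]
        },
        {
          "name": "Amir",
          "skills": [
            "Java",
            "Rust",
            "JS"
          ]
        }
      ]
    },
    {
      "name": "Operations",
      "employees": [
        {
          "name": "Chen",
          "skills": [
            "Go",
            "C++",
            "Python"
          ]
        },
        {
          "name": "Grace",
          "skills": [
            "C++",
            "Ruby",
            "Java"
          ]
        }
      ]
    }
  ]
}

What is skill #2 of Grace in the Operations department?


Path: departments[1].employees[1].skills[1]
Value: Ruby

ANSWER: Ruby


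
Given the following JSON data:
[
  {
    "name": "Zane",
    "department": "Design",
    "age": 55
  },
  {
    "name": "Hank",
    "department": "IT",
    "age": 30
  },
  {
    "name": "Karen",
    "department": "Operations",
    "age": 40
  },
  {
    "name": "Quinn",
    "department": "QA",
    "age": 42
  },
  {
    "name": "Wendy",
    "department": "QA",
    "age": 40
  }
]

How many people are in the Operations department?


Scanning records for department = Operations
  Record 2: Karen
Count: 1

ANSWER: 1


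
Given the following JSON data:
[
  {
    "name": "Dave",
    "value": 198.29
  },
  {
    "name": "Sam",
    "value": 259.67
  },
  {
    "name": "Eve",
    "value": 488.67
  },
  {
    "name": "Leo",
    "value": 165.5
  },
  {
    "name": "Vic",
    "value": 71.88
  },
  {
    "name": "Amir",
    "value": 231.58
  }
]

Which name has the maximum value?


Comparing values:
  Dave: 198.29
  Sam: 259.67
  Eve: 488.67
  Leo: 165.5
  Vic: 71.88
  Amir: 231.58
Maximum: Eve (488.67)

ANSWER: Eve


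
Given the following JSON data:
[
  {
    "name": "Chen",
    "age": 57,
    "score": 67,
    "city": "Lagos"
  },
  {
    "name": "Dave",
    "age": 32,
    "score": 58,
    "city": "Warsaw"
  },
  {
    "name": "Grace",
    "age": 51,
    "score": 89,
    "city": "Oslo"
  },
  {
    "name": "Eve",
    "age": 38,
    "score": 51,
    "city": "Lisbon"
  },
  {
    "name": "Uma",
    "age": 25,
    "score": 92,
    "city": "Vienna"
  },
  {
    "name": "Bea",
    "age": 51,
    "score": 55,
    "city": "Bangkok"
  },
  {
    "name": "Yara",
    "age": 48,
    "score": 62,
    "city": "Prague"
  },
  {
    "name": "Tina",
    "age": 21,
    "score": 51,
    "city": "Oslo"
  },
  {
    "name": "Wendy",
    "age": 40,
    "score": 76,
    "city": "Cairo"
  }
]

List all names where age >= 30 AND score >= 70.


Checking both conditions:
  Chen (age=57, score=67) -> no
  Dave (age=32, score=58) -> no
  Grace (age=51, score=89) -> YES
  Eve (age=38, score=51) -> no
  Uma (age=25, score=92) -> no
  Bea (age=51, score=55) -> no
  Yara (age=48, score=62) -> no
  Tina (age=21, score=51) -> no
  Wendy (age=40, score=76) -> YES


ANSWER: Grace, Wendy


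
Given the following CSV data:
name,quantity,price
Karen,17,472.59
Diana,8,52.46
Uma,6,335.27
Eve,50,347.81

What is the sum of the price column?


Values in 'price' column:
  Row 1: 472.59
  Row 2: 52.46
  Row 3: 335.27
  Row 4: 347.81
Sum = 472.59 + 52.46 + 335.27 + 347.81 = 1208.13

ANSWER: 1208.13


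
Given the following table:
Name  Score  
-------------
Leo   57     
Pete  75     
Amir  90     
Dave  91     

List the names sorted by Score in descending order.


Sorting by Score (descending):
  Dave: 91
  Amir: 90
  Pete: 75
  Leo: 57


ANSWER: Dave, Amir, Pete, Leo


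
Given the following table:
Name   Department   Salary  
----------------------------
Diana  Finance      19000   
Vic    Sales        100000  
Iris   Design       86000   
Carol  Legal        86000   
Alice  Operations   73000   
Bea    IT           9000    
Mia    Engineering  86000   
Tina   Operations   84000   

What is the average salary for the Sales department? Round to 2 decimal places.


Sales department members:
  Vic: 100000
Sum = 100000
Count = 1
Average = 100000 / 1 = 100000.00

ANSWER: 100000.00


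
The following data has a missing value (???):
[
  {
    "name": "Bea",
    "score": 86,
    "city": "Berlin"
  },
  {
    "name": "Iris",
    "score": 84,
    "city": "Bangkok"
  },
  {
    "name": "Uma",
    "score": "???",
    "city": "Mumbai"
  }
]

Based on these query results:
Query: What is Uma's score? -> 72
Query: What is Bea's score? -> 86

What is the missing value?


The missing value is Uma's score
From query: Uma's score = 72

ANSWER: 72


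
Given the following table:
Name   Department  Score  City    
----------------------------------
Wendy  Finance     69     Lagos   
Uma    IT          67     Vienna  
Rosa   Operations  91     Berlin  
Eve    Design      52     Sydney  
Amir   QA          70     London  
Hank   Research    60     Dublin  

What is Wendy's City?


Row 1: Wendy
City = Lagos

ANSWER: Lagos


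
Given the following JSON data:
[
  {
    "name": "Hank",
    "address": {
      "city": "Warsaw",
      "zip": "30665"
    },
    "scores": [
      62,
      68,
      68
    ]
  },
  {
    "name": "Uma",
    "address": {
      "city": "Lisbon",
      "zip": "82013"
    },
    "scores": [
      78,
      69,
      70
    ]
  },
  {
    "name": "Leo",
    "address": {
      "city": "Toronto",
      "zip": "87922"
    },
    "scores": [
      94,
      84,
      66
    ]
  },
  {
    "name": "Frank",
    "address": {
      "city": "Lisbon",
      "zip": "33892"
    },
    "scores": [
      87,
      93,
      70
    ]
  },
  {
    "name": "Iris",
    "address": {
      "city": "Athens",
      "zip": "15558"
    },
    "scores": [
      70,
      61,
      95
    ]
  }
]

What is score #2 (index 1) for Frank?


Path: records[3].scores[1]
Value: 93

ANSWER: 93


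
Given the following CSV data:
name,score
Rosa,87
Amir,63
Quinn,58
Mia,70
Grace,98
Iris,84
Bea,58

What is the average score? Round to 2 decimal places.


Scores: 87, 63, 58, 70, 98, 84, 58
Sum = 518
Count = 7
Average = 518 / 7 = 74.00

ANSWER: 74.00


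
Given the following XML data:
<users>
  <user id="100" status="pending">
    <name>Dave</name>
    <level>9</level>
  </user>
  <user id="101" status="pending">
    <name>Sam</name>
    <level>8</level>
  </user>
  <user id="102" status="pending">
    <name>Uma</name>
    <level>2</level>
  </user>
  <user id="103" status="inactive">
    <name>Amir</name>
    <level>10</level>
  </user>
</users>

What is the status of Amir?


Finding user with name = Amir
user id="103" status="inactive"

ANSWER: inactive


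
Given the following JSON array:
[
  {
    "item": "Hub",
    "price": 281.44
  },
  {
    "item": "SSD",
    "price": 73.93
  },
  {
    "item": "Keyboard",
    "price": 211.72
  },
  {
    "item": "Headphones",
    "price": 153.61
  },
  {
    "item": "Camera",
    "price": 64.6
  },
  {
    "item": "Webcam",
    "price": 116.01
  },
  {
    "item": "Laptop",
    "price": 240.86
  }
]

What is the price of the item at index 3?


Array index 3 -> Headphones
price = 153.61

ANSWER: 153.61


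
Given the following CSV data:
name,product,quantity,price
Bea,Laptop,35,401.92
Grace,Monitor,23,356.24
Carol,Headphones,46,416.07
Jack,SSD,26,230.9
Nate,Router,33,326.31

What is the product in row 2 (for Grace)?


Row 2: Grace
Column 'product' = Monitor

ANSWER: Monitor


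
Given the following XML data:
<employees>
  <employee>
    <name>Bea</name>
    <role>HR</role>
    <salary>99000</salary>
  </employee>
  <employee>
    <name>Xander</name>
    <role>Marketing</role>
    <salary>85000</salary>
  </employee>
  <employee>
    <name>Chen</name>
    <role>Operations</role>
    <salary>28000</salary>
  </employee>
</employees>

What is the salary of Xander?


Searching for <employee> with <name>Xander</name>
Found at position 2
<salary>85000</salary>

ANSWER: 85000


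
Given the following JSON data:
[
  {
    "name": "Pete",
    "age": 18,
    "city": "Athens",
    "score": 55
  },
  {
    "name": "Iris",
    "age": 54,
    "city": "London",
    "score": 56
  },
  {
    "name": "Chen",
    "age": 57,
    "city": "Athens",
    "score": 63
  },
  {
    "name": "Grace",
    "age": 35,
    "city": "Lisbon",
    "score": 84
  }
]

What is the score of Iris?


Looking up record where name = Iris
Record index: 1
Field 'score' = 56

ANSWER: 56


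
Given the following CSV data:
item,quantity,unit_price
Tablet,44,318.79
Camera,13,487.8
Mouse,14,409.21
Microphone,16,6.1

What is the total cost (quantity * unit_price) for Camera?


Row: Camera
quantity = 13
unit_price = 487.8
total = 13 * 487.8 = 6341.4

ANSWER: 6341.4


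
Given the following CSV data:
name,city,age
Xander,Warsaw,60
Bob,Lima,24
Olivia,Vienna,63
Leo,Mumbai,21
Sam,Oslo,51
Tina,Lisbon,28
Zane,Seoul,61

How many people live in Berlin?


Scanning city column for 'Berlin':
Total matches: 0

ANSWER: 0


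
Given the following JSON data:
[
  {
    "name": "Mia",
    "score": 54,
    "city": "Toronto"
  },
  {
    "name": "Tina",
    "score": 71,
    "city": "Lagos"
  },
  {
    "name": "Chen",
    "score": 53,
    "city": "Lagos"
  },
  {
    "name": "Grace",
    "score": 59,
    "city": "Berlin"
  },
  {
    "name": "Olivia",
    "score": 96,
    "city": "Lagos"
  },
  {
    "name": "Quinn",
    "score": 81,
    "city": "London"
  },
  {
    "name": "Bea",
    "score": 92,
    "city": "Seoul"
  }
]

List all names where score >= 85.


Filtering records where score >= 85:
  Mia (score=54) -> no
  Tina (score=71) -> no
  Chen (score=53) -> no
  Grace (score=59) -> no
  Olivia (score=96) -> YES
  Quinn (score=81) -> no
  Bea (score=92) -> YES


ANSWER: Olivia, Bea


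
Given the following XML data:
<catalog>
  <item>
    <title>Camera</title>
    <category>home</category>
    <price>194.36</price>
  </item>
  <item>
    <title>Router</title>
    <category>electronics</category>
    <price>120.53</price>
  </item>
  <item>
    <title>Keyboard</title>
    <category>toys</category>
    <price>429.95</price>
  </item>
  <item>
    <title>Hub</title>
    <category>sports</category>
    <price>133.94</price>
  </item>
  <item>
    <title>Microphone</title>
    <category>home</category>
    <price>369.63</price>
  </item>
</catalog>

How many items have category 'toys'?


Scanning <item> elements for <category>toys</category>:
  Item 3: Keyboard -> MATCH
Count: 1

ANSWER: 1


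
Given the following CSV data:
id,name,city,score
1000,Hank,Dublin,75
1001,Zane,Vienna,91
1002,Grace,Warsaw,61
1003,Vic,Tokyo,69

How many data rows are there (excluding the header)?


Counting rows (excluding header):
Header: id,name,city,score
Data rows: 4

ANSWER: 4


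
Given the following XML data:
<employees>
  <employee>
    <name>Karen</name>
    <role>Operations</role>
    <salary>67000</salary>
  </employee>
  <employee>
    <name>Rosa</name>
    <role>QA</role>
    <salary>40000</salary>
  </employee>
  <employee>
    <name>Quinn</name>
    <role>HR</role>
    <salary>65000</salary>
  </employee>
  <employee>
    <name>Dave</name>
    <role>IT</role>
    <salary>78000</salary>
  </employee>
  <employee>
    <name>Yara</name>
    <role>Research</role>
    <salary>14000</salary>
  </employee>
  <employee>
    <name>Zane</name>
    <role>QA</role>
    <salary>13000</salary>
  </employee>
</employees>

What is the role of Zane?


Searching for <employee> with <name>Zane</name>
Found at position 6
<role>QA</role>

ANSWER: QA


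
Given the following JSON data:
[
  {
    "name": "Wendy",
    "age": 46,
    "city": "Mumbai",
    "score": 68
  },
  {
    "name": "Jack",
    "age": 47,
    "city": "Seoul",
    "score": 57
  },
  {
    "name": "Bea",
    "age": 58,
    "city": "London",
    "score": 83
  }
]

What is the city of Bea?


Looking up record where name = Bea
Record index: 2
Field 'city' = London

ANSWER: London


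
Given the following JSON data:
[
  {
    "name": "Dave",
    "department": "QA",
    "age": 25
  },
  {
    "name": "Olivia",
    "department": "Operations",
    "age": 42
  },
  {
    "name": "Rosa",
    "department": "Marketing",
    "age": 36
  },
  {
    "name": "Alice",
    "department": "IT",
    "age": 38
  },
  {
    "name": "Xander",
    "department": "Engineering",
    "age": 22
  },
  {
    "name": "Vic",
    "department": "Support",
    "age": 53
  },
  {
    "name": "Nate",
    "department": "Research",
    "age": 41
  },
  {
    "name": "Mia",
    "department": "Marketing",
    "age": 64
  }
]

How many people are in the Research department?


Scanning records for department = Research
  Record 6: Nate
Count: 1

ANSWER: 1


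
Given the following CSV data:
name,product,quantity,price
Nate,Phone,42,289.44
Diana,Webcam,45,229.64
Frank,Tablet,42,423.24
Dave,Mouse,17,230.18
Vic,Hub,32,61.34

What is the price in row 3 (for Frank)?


Row 3: Frank
Column 'price' = 423.24

ANSWER: 423.24


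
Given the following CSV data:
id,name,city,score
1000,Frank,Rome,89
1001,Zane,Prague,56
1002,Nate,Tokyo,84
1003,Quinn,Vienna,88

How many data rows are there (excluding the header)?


Counting rows (excluding header):
Header: id,name,city,score
Data rows: 4

ANSWER: 4


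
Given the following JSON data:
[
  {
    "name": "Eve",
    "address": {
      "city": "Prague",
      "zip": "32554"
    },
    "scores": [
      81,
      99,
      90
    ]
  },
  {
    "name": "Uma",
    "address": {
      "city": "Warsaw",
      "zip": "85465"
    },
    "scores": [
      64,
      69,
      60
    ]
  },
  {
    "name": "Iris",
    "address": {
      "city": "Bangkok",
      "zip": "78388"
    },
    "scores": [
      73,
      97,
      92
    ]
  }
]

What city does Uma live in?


Path: records[1].address.city
Value: Warsaw

ANSWER: Warsaw


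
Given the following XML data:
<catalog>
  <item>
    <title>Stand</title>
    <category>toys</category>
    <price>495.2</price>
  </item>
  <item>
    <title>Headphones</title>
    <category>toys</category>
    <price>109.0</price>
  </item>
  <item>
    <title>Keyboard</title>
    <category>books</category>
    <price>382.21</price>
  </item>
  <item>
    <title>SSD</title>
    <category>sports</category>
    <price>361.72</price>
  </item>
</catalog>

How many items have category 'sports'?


Scanning <item> elements for <category>sports</category>:
  Item 4: SSD -> MATCH
Count: 1

ANSWER: 1


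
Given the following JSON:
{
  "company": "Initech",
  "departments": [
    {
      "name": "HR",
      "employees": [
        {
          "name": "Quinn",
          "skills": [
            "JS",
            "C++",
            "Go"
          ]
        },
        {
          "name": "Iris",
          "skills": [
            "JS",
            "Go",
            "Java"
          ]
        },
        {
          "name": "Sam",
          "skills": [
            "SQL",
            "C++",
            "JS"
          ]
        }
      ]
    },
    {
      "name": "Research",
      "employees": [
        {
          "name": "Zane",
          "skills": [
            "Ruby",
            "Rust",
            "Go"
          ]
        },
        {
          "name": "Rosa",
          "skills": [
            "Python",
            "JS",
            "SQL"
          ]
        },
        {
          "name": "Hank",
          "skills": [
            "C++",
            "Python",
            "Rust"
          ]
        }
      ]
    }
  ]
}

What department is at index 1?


Path: departments[1].name
Value: Research

ANSWER: Research


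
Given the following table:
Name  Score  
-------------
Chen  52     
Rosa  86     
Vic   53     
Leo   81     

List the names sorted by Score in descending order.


Sorting by Score (descending):
  Rosa: 86
  Leo: 81
  Vic: 53
  Chen: 52


ANSWER: Rosa, Leo, Vic, Chen


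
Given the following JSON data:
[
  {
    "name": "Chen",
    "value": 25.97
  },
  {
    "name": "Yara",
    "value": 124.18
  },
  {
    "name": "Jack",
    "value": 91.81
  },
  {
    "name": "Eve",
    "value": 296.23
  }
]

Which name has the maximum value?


Comparing values:
  Chen: 25.97
  Yara: 124.18
  Jack: 91.81
  Eve: 296.23
Maximum: Eve (296.23)

ANSWER: Eve


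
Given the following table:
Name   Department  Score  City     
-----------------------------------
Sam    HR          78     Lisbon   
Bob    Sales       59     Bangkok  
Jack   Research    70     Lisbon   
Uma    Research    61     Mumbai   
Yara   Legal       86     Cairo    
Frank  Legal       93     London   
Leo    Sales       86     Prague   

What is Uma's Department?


Row 4: Uma
Department = Research

ANSWER: Research


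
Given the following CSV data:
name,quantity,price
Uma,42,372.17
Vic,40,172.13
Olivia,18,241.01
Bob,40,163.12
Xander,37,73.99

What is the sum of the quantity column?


Values in 'quantity' column:
  Row 1: 42
  Row 2: 40
  Row 3: 18
  Row 4: 40
  Row 5: 37
Sum = 42 + 40 + 18 + 40 + 37 = 177

ANSWER: 177


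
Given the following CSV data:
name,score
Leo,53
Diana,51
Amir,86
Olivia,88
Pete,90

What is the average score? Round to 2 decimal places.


Scores: 53, 51, 86, 88, 90
Sum = 368
Count = 5
Average = 368 / 5 = 73.60

ANSWER: 73.60


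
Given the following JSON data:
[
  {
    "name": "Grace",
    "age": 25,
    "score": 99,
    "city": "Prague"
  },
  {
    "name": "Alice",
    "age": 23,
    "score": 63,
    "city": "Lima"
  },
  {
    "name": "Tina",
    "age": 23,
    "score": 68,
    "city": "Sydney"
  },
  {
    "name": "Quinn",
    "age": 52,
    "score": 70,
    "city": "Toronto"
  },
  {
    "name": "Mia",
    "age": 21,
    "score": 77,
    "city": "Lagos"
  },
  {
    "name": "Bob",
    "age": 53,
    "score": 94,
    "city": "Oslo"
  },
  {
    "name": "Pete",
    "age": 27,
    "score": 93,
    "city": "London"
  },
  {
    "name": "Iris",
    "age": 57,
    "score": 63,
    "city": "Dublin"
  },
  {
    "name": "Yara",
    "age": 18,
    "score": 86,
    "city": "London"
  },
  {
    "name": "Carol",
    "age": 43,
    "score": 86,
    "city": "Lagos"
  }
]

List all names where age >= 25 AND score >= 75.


Checking both conditions:
  Grace (age=25, score=99) -> YES
  Alice (age=23, score=63) -> no
  Tina (age=23, score=68) -> no
  Quinn (age=52, score=70) -> no
  Mia (age=21, score=77) -> no
  Bob (age=53, score=94) -> YES
  Pete (age=27, score=93) -> YES
  Iris (age=57, score=63) -> no
  Yara (age=18, score=86) -> no
  Carol (age=43, score=86) -> YES


ANSWER: Grace, Bob, Pete, Carol


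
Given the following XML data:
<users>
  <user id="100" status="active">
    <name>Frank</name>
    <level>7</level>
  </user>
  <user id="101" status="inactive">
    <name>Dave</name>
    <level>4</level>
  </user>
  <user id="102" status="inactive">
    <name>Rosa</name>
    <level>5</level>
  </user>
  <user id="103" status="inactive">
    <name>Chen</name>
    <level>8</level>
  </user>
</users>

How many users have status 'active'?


Counting users with status='active':
  Frank (id=100) -> MATCH
Count: 1

ANSWER: 1


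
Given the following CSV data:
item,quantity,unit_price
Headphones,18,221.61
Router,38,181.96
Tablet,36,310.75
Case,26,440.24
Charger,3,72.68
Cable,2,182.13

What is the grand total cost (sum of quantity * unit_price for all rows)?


Computing row totals:
  Headphones: 18 * 221.61 = 3988.98
  Router: 38 * 181.96 = 6914.48
  Tablet: 36 * 310.75 = 11187.0
  Case: 26 * 440.24 = 11446.24
  Charger: 3 * 72.68 = 218.04
  Cable: 2 * 182.13 = 364.26
Grand total = 3988.98 + 6914.48 + 11187.0 + 11446.24 + 218.04 + 364.26 = 34119.0

ANSWER: 34119.0


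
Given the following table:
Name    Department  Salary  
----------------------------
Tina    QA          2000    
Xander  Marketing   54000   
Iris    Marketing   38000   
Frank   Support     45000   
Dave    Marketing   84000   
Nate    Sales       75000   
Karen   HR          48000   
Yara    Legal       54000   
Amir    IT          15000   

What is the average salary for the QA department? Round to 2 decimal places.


QA department members:
  Tina: 2000
Sum = 2000
Count = 1
Average = 2000 / 1 = 2000.00

ANSWER: 2000.00


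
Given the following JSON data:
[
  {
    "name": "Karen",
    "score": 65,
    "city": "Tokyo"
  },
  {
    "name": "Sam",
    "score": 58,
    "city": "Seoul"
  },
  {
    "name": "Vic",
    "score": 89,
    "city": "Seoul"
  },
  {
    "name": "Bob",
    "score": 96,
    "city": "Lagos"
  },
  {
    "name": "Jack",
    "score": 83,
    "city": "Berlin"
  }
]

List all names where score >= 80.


Filtering records where score >= 80:
  Karen (score=65) -> no
  Sam (score=58) -> no
  Vic (score=89) -> YES
  Bob (score=96) -> YES
  Jack (score=83) -> YES


ANSWER: Vic, Bob, Jack


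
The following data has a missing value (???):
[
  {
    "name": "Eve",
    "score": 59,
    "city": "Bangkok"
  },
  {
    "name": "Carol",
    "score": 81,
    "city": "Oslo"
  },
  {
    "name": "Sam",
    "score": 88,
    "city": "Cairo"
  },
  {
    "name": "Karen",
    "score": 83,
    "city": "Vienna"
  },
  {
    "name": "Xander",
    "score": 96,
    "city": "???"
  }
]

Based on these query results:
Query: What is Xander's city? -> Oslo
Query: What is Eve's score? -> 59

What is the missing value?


The missing value is Xander's city
From query: Xander's city = Oslo

ANSWER: Oslo


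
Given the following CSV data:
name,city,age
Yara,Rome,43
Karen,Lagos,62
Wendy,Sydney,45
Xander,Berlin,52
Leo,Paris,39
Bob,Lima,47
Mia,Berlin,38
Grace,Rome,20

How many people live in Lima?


Scanning city column for 'Lima':
  Row 6: Bob -> MATCH
Total matches: 1

ANSWER: 1


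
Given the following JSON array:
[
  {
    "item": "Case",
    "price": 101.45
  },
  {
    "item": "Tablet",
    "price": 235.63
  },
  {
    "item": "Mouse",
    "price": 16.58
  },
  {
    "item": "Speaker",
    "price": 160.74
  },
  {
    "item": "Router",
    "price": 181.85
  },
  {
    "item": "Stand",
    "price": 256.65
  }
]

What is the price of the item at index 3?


Array index 3 -> Speaker
price = 160.74

ANSWER: 160.74


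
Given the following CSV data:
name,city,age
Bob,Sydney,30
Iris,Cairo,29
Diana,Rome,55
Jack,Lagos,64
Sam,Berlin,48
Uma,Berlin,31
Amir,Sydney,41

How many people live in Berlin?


Scanning city column for 'Berlin':
  Row 5: Sam -> MATCH
  Row 6: Uma -> MATCH
Total matches: 2

ANSWER: 2


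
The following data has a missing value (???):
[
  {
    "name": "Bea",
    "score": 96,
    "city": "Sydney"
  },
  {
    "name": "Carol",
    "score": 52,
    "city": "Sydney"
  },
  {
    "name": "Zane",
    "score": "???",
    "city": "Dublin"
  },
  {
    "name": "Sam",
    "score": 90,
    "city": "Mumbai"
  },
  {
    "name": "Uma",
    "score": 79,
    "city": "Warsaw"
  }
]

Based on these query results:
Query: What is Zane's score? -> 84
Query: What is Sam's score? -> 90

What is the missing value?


The missing value is Zane's score
From query: Zane's score = 84

ANSWER: 84


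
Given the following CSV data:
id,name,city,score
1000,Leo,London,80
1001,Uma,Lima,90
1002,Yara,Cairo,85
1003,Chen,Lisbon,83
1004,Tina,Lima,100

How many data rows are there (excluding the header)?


Counting rows (excluding header):
Header: id,name,city,score
Data rows: 5

ANSWER: 5


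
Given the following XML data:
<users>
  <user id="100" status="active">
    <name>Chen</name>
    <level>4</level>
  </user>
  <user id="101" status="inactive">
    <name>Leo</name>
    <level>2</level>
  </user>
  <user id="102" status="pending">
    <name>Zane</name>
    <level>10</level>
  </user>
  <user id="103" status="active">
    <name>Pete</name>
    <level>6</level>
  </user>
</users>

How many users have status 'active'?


Counting users with status='active':
  Chen (id=100) -> MATCH
  Pete (id=103) -> MATCH
Count: 2

ANSWER: 2


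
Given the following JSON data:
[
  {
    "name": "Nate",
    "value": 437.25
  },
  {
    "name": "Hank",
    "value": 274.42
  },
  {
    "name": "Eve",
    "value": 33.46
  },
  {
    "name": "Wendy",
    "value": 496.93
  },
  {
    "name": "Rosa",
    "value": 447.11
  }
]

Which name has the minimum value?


Comparing values:
  Nate: 437.25
  Hank: 274.42
  Eve: 33.46
  Wendy: 496.93
  Rosa: 447.11
Minimum: Eve (33.46)

ANSWER: Eve


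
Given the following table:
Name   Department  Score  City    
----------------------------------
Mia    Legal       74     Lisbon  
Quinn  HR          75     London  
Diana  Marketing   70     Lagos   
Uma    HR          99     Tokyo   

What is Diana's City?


Row 3: Diana
City = Lagos

ANSWER: Lagos


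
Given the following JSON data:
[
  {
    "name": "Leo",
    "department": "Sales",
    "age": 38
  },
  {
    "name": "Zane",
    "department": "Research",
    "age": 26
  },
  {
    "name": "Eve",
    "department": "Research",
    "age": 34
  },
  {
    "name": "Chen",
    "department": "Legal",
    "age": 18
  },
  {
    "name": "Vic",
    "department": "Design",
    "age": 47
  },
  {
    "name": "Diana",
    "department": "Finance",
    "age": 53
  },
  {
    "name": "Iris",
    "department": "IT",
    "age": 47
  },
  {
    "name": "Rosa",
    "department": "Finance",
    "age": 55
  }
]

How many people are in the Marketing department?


Scanning records for department = Marketing
  No matches found
Count: 0

ANSWER: 0


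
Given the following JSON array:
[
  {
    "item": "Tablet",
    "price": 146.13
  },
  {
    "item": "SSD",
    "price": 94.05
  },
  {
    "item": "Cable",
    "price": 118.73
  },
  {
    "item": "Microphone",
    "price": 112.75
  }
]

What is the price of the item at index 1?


Array index 1 -> SSD
price = 94.05

ANSWER: 94.05


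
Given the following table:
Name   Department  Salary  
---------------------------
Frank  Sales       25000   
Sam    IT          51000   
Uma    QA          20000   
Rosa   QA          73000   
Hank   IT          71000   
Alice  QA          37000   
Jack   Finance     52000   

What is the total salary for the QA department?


QA department members:
  Uma: 20000
  Rosa: 73000
  Alice: 37000
Total = 20000 + 73000 + 37000 = 130000

ANSWER: 130000


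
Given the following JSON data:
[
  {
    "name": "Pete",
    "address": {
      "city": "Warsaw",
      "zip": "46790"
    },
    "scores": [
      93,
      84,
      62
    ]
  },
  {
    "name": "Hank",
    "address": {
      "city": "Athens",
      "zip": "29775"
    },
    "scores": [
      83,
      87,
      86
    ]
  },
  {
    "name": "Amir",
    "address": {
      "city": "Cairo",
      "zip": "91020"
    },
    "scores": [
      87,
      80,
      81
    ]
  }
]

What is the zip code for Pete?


Path: records[0].address.zip
Value: 46790

ANSWER: 46790


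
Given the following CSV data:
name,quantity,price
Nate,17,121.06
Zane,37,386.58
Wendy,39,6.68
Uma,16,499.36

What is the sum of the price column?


Values in 'price' column:
  Row 1: 121.06
  Row 2: 386.58
  Row 3: 6.68
  Row 4: 499.36
Sum = 121.06 + 386.58 + 6.68 + 499.36 = 1013.68

ANSWER: 1013.68


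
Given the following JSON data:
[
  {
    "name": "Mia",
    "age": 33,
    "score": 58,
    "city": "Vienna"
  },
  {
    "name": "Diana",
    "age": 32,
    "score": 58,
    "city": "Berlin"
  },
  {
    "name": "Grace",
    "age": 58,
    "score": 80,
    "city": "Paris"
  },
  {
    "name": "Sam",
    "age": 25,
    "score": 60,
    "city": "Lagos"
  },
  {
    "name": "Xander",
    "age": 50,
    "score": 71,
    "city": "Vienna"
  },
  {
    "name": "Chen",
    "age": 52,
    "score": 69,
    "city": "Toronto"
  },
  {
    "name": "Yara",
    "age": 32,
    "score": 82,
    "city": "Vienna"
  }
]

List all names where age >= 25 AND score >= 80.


Checking both conditions:
  Mia (age=33, score=58) -> no
  Diana (age=32, score=58) -> no
  Grace (age=58, score=80) -> YES
  Sam (age=25, score=60) -> no
  Xander (age=50, score=71) -> no
  Chen (age=52, score=69) -> no
  Yara (age=32, score=82) -> YES


ANSWER: Grace, Yara


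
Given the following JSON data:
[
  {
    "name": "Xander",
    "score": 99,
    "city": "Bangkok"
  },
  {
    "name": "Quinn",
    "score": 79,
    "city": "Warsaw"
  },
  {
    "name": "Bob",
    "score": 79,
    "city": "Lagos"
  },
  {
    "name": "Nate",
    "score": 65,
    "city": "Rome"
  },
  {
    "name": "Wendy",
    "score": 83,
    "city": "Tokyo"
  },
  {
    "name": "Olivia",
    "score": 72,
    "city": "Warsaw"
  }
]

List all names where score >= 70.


Filtering records where score >= 70:
  Xander (score=99) -> YES
  Quinn (score=79) -> YES
  Bob (score=79) -> YES
  Nate (score=65) -> no
  Wendy (score=83) -> YES
  Olivia (score=72) -> YES


ANSWER: Xander, Quinn, Bob, Wendy, Olivia
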